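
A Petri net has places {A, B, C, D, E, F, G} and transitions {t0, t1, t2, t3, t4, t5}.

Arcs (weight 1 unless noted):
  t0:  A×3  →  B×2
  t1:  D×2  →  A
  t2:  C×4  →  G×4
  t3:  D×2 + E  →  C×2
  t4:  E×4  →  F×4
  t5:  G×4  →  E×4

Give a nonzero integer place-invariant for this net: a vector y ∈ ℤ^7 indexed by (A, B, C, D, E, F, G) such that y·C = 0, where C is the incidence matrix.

y = (A:2, B:3, C:2, D:1, E:2, F:2, G:2)

Incidence matrix C (rows=places, cols=transitions):
       t0   t1   t2   t3   t4   t5
    A  -3    1    0    0    0    0
    B   2    0    0    0    0    0
    C   0    0   -4    2    0    0
    D   0   -2    0   -2    0    0
    E   0    0    0   -1   -4    4
    F   0    0    0    0    4    0
    G   0    0    4    0    0   -4

Candidate y = [2, 3, 2, 1, 2, 2, 2]; check y·C column-wise:
  col t0: 2·-3 + 3·2 + 2·0 + 1·0 + 2·0 + 2·0 + 2·0 = 0
  col t1: 2·1 + 3·0 + 2·0 + 1·-2 + 2·0 + 2·0 + 2·0 = 0
  col t2: 2·0 + 3·0 + 2·-4 + 1·0 + 2·0 + 2·0 + 2·4 = 0
  col t3: 2·0 + 3·0 + 2·2 + 1·-2 + 2·-1 + 2·0 + 2·0 = 0
  col t4: 2·0 + 3·0 + 2·0 + 1·0 + 2·-4 + 2·4 + 2·0 = 0
  col t5: 2·0 + 3·0 + 2·0 + 1·0 + 2·4 + 2·0 + 2·-4 = 0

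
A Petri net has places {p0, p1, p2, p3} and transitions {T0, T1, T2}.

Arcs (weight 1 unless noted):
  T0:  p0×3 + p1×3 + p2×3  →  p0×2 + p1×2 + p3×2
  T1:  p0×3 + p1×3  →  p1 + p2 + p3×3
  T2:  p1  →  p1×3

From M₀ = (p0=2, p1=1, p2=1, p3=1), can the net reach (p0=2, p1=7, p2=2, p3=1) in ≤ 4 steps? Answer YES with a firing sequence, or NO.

depth 0: 1 marking
depth 1: 2 markings reached so far
depth 2: 3 markings reached so far
depth 3: 4 markings reached so far
depth 4: 5 markings reached so far
target is not among the 5 markings reachable within 4 steps

NO — not reachable within 4 firings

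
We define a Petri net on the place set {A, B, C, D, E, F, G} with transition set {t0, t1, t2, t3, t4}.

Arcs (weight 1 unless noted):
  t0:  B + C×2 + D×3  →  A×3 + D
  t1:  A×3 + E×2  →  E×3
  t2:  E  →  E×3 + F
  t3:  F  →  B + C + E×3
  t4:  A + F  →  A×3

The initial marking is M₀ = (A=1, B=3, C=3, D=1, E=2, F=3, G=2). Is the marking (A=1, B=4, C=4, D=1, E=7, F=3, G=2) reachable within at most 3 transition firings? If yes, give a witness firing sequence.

step 1: fire t2:  (A=1, B=3, C=3, D=1, E=2, F=3, G=2) → (A=1, B=3, C=3, D=1, E=4, F=4, G=2)
step 2: fire t3:  (A=1, B=3, C=3, D=1, E=4, F=4, G=2) → (A=1, B=4, C=4, D=1, E=7, F=3, G=2)

YES — reachable via ⟨t2, t3⟩ (2 firings)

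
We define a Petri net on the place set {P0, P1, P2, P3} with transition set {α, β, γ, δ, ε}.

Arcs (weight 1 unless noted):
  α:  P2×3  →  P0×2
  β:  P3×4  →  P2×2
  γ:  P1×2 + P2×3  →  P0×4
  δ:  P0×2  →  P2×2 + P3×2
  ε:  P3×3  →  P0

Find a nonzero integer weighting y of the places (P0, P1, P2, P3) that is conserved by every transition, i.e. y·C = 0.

Incidence matrix C (rows=places, cols=transitions):
        α    β    γ    δ    ε
   P0   2    0    4   -2    1
   P1   0    0   -2    0    0
   P2  -3    2   -3    2    0
   P3   0   -4    0    2   -3

Candidate y = [3, 3, 2, 1]; check y·C column-wise:
  col α: 3·2 + 3·0 + 2·-3 + 1·0 = 0
  col β: 3·0 + 3·0 + 2·2 + 1·-4 = 0
  col γ: 3·4 + 3·-2 + 2·-3 + 1·0 = 0
  col δ: 3·-2 + 3·0 + 2·2 + 1·2 = 0
  col ε: 3·1 + 3·0 + 2·0 + 1·-3 = 0

y = (P0:3, P1:3, P2:2, P3:1)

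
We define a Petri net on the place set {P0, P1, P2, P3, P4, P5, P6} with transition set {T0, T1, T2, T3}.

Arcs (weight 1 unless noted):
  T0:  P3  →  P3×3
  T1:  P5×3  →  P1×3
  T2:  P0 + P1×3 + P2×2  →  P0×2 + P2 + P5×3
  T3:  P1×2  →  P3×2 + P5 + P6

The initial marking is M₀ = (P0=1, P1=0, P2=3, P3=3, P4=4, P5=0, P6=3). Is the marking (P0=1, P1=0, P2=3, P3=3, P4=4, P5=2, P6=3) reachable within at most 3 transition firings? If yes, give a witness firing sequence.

NO — not reachable within 3 firings

depth 0: 1 marking
depth 1: 2 markings reached so far
depth 2: 3 markings reached so far
depth 3: 4 markings reached so far
target is not among the 4 markings reachable within 3 steps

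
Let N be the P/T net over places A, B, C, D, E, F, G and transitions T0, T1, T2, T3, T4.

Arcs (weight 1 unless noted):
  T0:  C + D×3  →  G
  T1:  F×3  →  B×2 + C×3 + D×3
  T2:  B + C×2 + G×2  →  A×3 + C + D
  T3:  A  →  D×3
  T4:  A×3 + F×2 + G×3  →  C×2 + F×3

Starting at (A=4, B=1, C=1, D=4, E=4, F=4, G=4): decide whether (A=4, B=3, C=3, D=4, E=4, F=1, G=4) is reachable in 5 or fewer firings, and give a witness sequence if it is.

NO — not reachable within 5 firings

depth 0: 1 marking
depth 1: 5 markings reached so far
depth 2: 13 markings reached so far
depth 3: 25 markings reached so far
depth 4: 40 markings reached so far
depth 5: 56 markings reached so far
target is not among the 56 markings reachable within 5 steps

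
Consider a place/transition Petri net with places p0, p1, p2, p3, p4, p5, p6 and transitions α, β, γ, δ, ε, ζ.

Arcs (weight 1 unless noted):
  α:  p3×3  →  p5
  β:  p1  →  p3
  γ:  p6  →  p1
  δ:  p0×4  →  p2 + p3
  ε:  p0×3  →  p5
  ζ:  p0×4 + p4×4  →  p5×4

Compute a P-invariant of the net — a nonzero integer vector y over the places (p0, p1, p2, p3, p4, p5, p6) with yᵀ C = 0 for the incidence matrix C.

y = (p0:1, p1:1, p2:3, p3:1, p4:2, p5:3, p6:1)

Incidence matrix C (rows=places, cols=transitions):
        α    β    γ    δ    ε    ζ
   p0   0    0    0   -4   -3   -4
   p1   0   -1    1    0    0    0
   p2   0    0    0    1    0    0
   p3  -3    1    0    1    0    0
   p4   0    0    0    0    0   -4
   p5   1    0    0    0    1    4
   p6   0    0   -1    0    0    0

Candidate y = [1, 1, 3, 1, 2, 3, 1]; check y·C column-wise:
  col α: 1·0 + 1·0 + 3·0 + 1·-3 + 2·0 + 3·1 + 1·0 = 0
  col β: 1·0 + 1·-1 + 3·0 + 1·1 + 2·0 + 3·0 + 1·0 = 0
  col γ: 1·0 + 1·1 + 3·0 + 1·0 + 2·0 + 3·0 + 1·-1 = 0
  col δ: 1·-4 + 1·0 + 3·1 + 1·1 + 2·0 + 3·0 + 1·0 = 0
  col ε: 1·-3 + 1·0 + 3·0 + 1·0 + 2·0 + 3·1 + 1·0 = 0
  col ζ: 1·-4 + 1·0 + 3·0 + 1·0 + 2·-4 + 3·4 + 1·0 = 0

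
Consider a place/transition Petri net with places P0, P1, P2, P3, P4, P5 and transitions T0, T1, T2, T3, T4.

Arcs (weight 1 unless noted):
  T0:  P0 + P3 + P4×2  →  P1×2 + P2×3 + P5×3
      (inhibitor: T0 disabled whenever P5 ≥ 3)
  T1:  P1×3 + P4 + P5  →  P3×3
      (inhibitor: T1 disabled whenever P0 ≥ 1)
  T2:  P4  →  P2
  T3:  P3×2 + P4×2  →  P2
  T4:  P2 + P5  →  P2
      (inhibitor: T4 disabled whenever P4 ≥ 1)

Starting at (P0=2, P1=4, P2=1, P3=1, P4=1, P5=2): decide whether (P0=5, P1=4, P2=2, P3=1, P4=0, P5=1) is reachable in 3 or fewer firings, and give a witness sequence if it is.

NO — not reachable within 3 firings

depth 0: 1 marking
depth 1: 2 markings reached so far
depth 2: 3 markings reached so far
depth 3: 4 markings reached so far
target is not among the 4 markings reachable within 3 steps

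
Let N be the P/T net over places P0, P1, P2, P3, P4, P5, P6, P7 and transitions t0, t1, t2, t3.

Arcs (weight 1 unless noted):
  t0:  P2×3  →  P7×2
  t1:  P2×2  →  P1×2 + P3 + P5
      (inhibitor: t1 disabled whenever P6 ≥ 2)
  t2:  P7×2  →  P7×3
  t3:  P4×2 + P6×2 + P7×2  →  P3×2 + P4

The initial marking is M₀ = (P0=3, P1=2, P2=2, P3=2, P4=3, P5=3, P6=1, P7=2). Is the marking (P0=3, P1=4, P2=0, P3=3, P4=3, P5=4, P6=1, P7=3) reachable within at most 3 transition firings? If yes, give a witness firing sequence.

step 1: fire t1:  (P0=3, P1=2, P2=2, P3=2, P4=3, P5=3, P6=1, P7=2) → (P0=3, P1=4, P2=0, P3=3, P4=3, P5=4, P6=1, P7=2)
step 2: fire t2:  (P0=3, P1=4, P2=0, P3=3, P4=3, P5=4, P6=1, P7=2) → (P0=3, P1=4, P2=0, P3=3, P4=3, P5=4, P6=1, P7=3)

YES — reachable via ⟨t1, t2⟩ (2 firings)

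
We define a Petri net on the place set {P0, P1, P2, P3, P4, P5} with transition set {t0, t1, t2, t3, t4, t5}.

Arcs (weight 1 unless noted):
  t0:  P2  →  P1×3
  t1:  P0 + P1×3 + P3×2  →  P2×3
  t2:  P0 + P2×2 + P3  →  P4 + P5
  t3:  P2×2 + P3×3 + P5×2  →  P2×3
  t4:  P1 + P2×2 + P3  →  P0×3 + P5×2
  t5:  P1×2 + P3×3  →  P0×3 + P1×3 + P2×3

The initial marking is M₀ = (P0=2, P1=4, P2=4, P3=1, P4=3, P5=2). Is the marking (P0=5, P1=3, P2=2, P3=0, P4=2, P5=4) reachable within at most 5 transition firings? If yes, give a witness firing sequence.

NO — not reachable within 5 firings

depth 0: 1 marking
depth 1: 4 markings reached so far
depth 2: 7 markings reached so far
depth 3: 10 markings reached so far
depth 4: 11 markings reached so far
depth 5: 11 markings reached so far
(frontier empty at depth 5; search complete)
target is not among the 11 markings reachable within 5 steps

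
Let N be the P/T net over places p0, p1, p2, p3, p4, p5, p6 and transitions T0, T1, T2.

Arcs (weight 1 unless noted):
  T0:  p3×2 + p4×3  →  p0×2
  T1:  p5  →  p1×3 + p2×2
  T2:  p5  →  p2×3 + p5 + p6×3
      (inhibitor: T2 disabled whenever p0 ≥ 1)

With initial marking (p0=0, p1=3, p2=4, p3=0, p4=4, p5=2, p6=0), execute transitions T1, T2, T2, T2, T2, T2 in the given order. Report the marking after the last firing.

step 1: fire T1:  (p0=0, p1=3, p2=4, p3=0, p4=4, p5=2, p6=0) → (p0=0, p1=6, p2=6, p3=0, p4=4, p5=1, p6=0)
step 2: fire T2:  (p0=0, p1=6, p2=6, p3=0, p4=4, p5=1, p6=0) → (p0=0, p1=6, p2=9, p3=0, p4=4, p5=1, p6=3)
step 3: fire T2:  (p0=0, p1=6, p2=9, p3=0, p4=4, p5=1, p6=3) → (p0=0, p1=6, p2=12, p3=0, p4=4, p5=1, p6=6)
step 4: fire T2:  (p0=0, p1=6, p2=12, p3=0, p4=4, p5=1, p6=6) → (p0=0, p1=6, p2=15, p3=0, p4=4, p5=1, p6=9)
step 5: fire T2:  (p0=0, p1=6, p2=15, p3=0, p4=4, p5=1, p6=9) → (p0=0, p1=6, p2=18, p3=0, p4=4, p5=1, p6=12)
step 6: fire T2:  (p0=0, p1=6, p2=18, p3=0, p4=4, p5=1, p6=12) → (p0=0, p1=6, p2=21, p3=0, p4=4, p5=1, p6=15)

(p0=0, p1=6, p2=21, p3=0, p4=4, p5=1, p6=15)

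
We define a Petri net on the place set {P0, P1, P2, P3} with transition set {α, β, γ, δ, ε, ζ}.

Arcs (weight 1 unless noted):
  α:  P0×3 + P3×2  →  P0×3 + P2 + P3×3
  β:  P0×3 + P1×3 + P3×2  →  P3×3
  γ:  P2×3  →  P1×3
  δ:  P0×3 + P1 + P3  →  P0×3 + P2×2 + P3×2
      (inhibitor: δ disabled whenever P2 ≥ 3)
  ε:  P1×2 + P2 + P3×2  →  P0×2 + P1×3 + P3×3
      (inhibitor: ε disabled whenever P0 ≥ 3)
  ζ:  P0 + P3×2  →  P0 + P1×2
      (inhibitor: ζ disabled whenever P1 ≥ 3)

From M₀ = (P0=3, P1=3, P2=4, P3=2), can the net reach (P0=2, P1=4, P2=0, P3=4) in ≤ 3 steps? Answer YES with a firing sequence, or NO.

YES — reachable via ⟨β, γ, ε⟩ (3 firings)

step 1: fire β:  (P0=3, P1=3, P2=4, P3=2) → (P0=0, P1=0, P2=4, P3=3)
step 2: fire γ:  (P0=0, P1=0, P2=4, P3=3) → (P0=0, P1=3, P2=1, P3=3)
step 3: fire ε:  (P0=0, P1=3, P2=1, P3=3) → (P0=2, P1=4, P2=0, P3=4)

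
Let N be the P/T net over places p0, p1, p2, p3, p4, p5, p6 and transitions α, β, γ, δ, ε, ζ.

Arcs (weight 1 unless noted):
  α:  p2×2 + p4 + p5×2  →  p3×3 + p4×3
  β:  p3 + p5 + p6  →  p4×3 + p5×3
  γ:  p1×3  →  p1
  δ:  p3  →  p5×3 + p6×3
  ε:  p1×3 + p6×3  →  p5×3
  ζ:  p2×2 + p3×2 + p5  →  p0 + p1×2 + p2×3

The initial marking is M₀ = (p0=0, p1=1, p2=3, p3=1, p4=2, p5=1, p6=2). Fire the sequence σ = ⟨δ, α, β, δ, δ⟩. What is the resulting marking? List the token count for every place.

step 1: fire δ:  (p0=0, p1=1, p2=3, p3=1, p4=2, p5=1, p6=2) → (p0=0, p1=1, p2=3, p3=0, p4=2, p5=4, p6=5)
step 2: fire α:  (p0=0, p1=1, p2=3, p3=0, p4=2, p5=4, p6=5) → (p0=0, p1=1, p2=1, p3=3, p4=4, p5=2, p6=5)
step 3: fire β:  (p0=0, p1=1, p2=1, p3=3, p4=4, p5=2, p6=5) → (p0=0, p1=1, p2=1, p3=2, p4=7, p5=4, p6=4)
step 4: fire δ:  (p0=0, p1=1, p2=1, p3=2, p4=7, p5=4, p6=4) → (p0=0, p1=1, p2=1, p3=1, p4=7, p5=7, p6=7)
step 5: fire δ:  (p0=0, p1=1, p2=1, p3=1, p4=7, p5=7, p6=7) → (p0=0, p1=1, p2=1, p3=0, p4=7, p5=10, p6=10)

(p0=0, p1=1, p2=1, p3=0, p4=7, p5=10, p6=10)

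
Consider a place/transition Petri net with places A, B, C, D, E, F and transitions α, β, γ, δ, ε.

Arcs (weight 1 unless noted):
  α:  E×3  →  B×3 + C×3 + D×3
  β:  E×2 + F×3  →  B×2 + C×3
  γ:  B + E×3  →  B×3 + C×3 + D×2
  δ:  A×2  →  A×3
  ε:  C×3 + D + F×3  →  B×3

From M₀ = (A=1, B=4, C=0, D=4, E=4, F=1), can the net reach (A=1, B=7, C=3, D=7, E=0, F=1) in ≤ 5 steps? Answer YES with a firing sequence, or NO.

NO — not reachable within 5 firings

depth 0: 1 marking
depth 1: 3 markings reached so far
depth 2: 3 markings reached so far
(frontier empty at depth 2; search complete)
target is not among the 3 markings reachable within 5 steps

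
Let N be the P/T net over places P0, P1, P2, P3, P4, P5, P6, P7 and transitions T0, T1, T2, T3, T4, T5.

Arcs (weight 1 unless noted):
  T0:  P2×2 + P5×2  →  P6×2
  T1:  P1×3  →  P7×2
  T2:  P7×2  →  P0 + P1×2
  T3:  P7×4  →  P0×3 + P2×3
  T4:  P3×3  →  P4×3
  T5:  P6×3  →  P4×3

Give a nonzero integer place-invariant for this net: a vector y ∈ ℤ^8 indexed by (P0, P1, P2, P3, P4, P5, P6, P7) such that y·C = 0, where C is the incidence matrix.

Incidence matrix C (rows=places, cols=transitions):
       T0   T1   T2   T3   T4   T5
   P0   0    0    1    3    0    0
   P1   0   -3    2    0    0    0
   P2  -2    0    0    3    0    0
   P3   0    0    0    0   -3    0
   P4   0    0    0    0    3    3
   P5  -2    0    0    0    0    0
   P6   2    0    0    0    0   -3
   P7   0    2   -2   -4    0    0

Candidate y = [0, 0, 0, 1, 1, 1, 1, 0]; check y·C column-wise:
  col T0: 0·-2 + 1·0 + 1·0 + 1·-2 + 1·2 = 0
  col T1: 0·-3 + 1·0 + 1·0 + 1·0 + 1·0 + 0·2 = 0
  col T2: 0·1 + 0·2 + 1·0 + 1·0 + 1·0 + 1·0 + 0·-2 = 0
  col T3: 0·3 + 0·3 + 1·0 + 1·0 + 1·0 + 1·0 + 0·-4 = 0
  col T4: 1·-3 + 1·3 + 1·0 + 1·0 = 0
  col T5: 1·0 + 1·3 + 1·0 + 1·-3 = 0

y = (P0:0, P1:0, P2:0, P3:1, P4:1, P5:1, P6:1, P7:0)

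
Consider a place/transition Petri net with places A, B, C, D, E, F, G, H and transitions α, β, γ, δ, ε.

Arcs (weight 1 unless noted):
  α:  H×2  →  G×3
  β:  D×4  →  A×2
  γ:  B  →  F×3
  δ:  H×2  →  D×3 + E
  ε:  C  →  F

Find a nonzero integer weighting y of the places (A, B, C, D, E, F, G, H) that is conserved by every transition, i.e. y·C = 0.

Incidence matrix C (rows=places, cols=transitions):
        α    β    γ    δ    ε
    A   0    2    0    0    0
    B   0    0   -1    0    0
    C   0    0    0    0   -1
    D   0   -4    0    3    0
    E   0    0    0    1    0
    F   0    0    3    0    1
    G   3    0    0    0    0
    H  -2    0    0   -2    0

Candidate y = [2, 0, 0, 1, -3, 0, 0, 0]; check y·C column-wise:
  col α: 2·0 + 1·0 + -3·0 + 0·3 + 0·-2 = 0
  col β: 2·2 + 1·-4 + -3·0 = 0
  col γ: 2·0 + 0·-1 + 1·0 + -3·0 + 0·3 = 0
  col δ: 2·0 + 1·3 + -3·1 + 0·-2 = 0
  col ε: 2·0 + 0·-1 + 1·0 + -3·0 + 0·1 = 0

y = (A:2, B:0, C:0, D:1, E:-3, F:0, G:0, H:0)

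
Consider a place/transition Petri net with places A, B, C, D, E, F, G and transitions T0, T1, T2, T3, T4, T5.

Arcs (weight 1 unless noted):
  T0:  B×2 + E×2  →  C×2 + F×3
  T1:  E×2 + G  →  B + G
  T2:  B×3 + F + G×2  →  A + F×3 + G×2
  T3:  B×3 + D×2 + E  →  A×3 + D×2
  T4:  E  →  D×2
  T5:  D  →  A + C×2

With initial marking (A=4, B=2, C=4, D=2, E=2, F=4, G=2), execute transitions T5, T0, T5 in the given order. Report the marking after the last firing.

(A=6, B=0, C=10, D=0, E=0, F=7, G=2)

step 1: fire T5:  (A=4, B=2, C=4, D=2, E=2, F=4, G=2) → (A=5, B=2, C=6, D=1, E=2, F=4, G=2)
step 2: fire T0:  (A=5, B=2, C=6, D=1, E=2, F=4, G=2) → (A=5, B=0, C=8, D=1, E=0, F=7, G=2)
step 3: fire T5:  (A=5, B=0, C=8, D=1, E=0, F=7, G=2) → (A=6, B=0, C=10, D=0, E=0, F=7, G=2)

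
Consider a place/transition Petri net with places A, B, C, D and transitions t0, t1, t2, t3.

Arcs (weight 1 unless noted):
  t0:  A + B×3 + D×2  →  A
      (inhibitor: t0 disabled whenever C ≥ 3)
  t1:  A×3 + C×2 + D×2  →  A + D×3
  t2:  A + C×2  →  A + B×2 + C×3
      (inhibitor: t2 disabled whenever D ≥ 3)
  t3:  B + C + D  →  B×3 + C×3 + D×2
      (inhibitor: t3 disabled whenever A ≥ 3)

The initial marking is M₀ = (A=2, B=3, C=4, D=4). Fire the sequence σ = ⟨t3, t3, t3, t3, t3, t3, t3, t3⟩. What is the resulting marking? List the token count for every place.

step 1: fire t3:  (A=2, B=3, C=4, D=4) → (A=2, B=5, C=6, D=5)
step 2: fire t3:  (A=2, B=5, C=6, D=5) → (A=2, B=7, C=8, D=6)
step 3: fire t3:  (A=2, B=7, C=8, D=6) → (A=2, B=9, C=10, D=7)
step 4: fire t3:  (A=2, B=9, C=10, D=7) → (A=2, B=11, C=12, D=8)
step 5: fire t3:  (A=2, B=11, C=12, D=8) → (A=2, B=13, C=14, D=9)
step 6: fire t3:  (A=2, B=13, C=14, D=9) → (A=2, B=15, C=16, D=10)
step 7: fire t3:  (A=2, B=15, C=16, D=10) → (A=2, B=17, C=18, D=11)
step 8: fire t3:  (A=2, B=17, C=18, D=11) → (A=2, B=19, C=20, D=12)

(A=2, B=19, C=20, D=12)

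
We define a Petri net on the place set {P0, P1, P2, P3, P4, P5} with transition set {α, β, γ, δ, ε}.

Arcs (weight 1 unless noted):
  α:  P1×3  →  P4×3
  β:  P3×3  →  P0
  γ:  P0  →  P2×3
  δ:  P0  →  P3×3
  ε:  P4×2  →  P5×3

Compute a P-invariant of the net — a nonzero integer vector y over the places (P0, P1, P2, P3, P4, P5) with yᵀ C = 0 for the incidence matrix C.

y = (P0:3, P1:0, P2:1, P3:1, P4:0, P5:0)

Incidence matrix C (rows=places, cols=transitions):
        α    β    γ    δ    ε
   P0   0    1   -1   -1    0
   P1  -3    0    0    0    0
   P2   0    0    3    0    0
   P3   0   -3    0    3    0
   P4   3    0    0    0   -2
   P5   0    0    0    0    3

Candidate y = [3, 0, 1, 1, 0, 0]; check y·C column-wise:
  col α: 3·0 + 0·-3 + 1·0 + 1·0 + 0·3 = 0
  col β: 3·1 + 1·0 + 1·-3 = 0
  col γ: 3·-1 + 1·3 + 1·0 = 0
  col δ: 3·-1 + 1·0 + 1·3 = 0
  col ε: 3·0 + 1·0 + 1·0 + 0·-2 + 0·3 = 0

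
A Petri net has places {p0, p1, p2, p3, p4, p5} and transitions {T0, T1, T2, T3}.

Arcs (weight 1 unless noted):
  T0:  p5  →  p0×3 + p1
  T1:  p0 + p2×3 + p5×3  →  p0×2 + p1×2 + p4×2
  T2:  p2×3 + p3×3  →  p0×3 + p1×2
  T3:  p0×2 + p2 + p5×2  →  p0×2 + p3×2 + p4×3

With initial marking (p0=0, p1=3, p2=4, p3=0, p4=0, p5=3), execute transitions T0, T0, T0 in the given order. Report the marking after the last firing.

(p0=9, p1=6, p2=4, p3=0, p4=0, p5=0)

step 1: fire T0:  (p0=0, p1=3, p2=4, p3=0, p4=0, p5=3) → (p0=3, p1=4, p2=4, p3=0, p4=0, p5=2)
step 2: fire T0:  (p0=3, p1=4, p2=4, p3=0, p4=0, p5=2) → (p0=6, p1=5, p2=4, p3=0, p4=0, p5=1)
step 3: fire T0:  (p0=6, p1=5, p2=4, p3=0, p4=0, p5=1) → (p0=9, p1=6, p2=4, p3=0, p4=0, p5=0)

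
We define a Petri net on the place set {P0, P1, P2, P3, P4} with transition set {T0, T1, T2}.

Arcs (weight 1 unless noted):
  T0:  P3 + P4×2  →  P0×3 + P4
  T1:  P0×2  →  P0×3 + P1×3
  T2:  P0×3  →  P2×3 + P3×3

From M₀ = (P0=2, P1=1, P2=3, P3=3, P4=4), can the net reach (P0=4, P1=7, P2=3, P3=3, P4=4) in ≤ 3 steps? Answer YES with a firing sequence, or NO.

step 1: fire T1:  (P0=2, P1=1, P2=3, P3=3, P4=4) → (P0=3, P1=4, P2=3, P3=3, P4=4)
step 2: fire T1:  (P0=3, P1=4, P2=3, P3=3, P4=4) → (P0=4, P1=7, P2=3, P3=3, P4=4)

YES — reachable via ⟨T1, T1⟩ (2 firings)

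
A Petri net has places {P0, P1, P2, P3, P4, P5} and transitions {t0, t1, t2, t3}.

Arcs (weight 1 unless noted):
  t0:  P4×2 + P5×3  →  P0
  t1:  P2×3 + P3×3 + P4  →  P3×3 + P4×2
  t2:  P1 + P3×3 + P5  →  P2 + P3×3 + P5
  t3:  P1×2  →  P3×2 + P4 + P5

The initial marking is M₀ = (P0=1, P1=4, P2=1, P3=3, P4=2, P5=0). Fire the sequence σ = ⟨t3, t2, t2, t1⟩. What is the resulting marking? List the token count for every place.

step 1: fire t3:  (P0=1, P1=4, P2=1, P3=3, P4=2, P5=0) → (P0=1, P1=2, P2=1, P3=5, P4=3, P5=1)
step 2: fire t2:  (P0=1, P1=2, P2=1, P3=5, P4=3, P5=1) → (P0=1, P1=1, P2=2, P3=5, P4=3, P5=1)
step 3: fire t2:  (P0=1, P1=1, P2=2, P3=5, P4=3, P5=1) → (P0=1, P1=0, P2=3, P3=5, P4=3, P5=1)
step 4: fire t1:  (P0=1, P1=0, P2=3, P3=5, P4=3, P5=1) → (P0=1, P1=0, P2=0, P3=5, P4=4, P5=1)

(P0=1, P1=0, P2=0, P3=5, P4=4, P5=1)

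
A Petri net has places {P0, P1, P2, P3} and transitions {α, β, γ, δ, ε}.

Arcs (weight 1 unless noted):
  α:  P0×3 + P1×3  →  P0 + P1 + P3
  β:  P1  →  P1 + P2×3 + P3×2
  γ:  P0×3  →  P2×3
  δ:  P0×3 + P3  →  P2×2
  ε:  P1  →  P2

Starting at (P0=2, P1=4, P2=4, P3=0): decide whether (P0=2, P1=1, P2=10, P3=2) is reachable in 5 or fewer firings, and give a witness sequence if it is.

YES — reachable via ⟨β, ε, ε, ε⟩ (4 firings)

step 1: fire β:  (P0=2, P1=4, P2=4, P3=0) → (P0=2, P1=4, P2=7, P3=2)
step 2: fire ε:  (P0=2, P1=4, P2=7, P3=2) → (P0=2, P1=3, P2=8, P3=2)
step 3: fire ε:  (P0=2, P1=3, P2=8, P3=2) → (P0=2, P1=2, P2=9, P3=2)
step 4: fire ε:  (P0=2, P1=2, P2=9, P3=2) → (P0=2, P1=1, P2=10, P3=2)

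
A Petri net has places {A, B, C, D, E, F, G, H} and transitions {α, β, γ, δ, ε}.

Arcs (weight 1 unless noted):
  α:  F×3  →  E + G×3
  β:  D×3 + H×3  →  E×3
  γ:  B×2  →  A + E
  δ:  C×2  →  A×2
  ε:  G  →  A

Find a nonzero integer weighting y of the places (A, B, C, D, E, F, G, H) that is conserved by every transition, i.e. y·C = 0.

Incidence matrix C (rows=places, cols=transitions):
        α    β    γ    δ    ε
    A   0    0    1    2    1
    B   0    0   -2    0    0
    C   0    0    0   -2    0
    D   0   -3    0    0    0
    E   1    3    1    0    0
    F  -3    0    0    0    0
    G   3    0    0    0   -1
    H   0   -3    0    0    0

Candidate y = [0, 3, 0, 6, 6, 2, 0, 0]; check y·C column-wise:
  col α: 3·0 + 6·0 + 6·1 + 2·-3 + 0·3 = 0
  col β: 3·0 + 6·-3 + 6·3 + 2·0 + 0·-3 = 0
  col γ: 0·1 + 3·-2 + 6·0 + 6·1 + 2·0 = 0
  col δ: 0·2 + 3·0 + 0·-2 + 6·0 + 6·0 + 2·0 = 0
  col ε: 0·1 + 3·0 + 6·0 + 6·0 + 2·0 + 0·-1 = 0

y = (A:0, B:3, C:0, D:6, E:6, F:2, G:0, H:0)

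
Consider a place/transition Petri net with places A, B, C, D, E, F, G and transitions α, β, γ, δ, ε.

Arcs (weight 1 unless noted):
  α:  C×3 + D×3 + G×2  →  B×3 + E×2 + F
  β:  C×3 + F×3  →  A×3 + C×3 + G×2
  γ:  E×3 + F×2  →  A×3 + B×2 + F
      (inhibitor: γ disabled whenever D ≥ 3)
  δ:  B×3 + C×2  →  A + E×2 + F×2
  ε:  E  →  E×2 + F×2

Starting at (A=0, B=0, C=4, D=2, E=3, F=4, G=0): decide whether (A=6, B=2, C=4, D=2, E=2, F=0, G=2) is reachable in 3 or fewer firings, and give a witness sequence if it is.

NO — not reachable within 3 firings

depth 0: 1 marking
depth 1: 4 markings reached so far
depth 2: 8 markings reached so far
depth 3: 13 markings reached so far
target is not among the 13 markings reachable within 3 steps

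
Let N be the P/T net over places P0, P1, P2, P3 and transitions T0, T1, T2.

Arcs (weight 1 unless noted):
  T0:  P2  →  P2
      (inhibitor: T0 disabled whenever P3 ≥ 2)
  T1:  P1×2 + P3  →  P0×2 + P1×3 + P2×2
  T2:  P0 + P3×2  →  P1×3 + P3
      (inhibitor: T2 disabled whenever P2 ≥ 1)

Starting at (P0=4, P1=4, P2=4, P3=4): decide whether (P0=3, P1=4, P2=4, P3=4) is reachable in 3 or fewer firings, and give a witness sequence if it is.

depth 0: 1 marking
depth 1: 2 markings reached so far
depth 2: 3 markings reached so far
depth 3: 4 markings reached so far
target is not among the 4 markings reachable within 3 steps

NO — not reachable within 3 firings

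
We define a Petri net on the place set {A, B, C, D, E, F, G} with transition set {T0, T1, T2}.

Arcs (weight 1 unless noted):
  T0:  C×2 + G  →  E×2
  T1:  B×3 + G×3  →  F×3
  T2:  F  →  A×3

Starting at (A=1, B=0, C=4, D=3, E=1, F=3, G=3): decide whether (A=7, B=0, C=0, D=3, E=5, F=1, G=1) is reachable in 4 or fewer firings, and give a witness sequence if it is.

step 1: fire T0:  (A=1, B=0, C=4, D=3, E=1, F=3, G=3) → (A=1, B=0, C=2, D=3, E=3, F=3, G=2)
step 2: fire T0:  (A=1, B=0, C=2, D=3, E=3, F=3, G=2) → (A=1, B=0, C=0, D=3, E=5, F=3, G=1)
step 3: fire T2:  (A=1, B=0, C=0, D=3, E=5, F=3, G=1) → (A=4, B=0, C=0, D=3, E=5, F=2, G=1)
step 4: fire T2:  (A=4, B=0, C=0, D=3, E=5, F=2, G=1) → (A=7, B=0, C=0, D=3, E=5, F=1, G=1)

YES — reachable via ⟨T0, T0, T2, T2⟩ (4 firings)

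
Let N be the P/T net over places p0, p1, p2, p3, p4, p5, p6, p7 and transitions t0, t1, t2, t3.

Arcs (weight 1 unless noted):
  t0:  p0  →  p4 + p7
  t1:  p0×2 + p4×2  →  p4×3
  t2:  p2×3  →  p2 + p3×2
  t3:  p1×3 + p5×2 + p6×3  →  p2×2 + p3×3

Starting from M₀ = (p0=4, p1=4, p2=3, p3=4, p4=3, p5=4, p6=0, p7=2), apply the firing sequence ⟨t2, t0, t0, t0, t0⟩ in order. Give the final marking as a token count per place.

(p0=0, p1=4, p2=1, p3=6, p4=7, p5=4, p6=0, p7=6)

step 1: fire t2:  (p0=4, p1=4, p2=3, p3=4, p4=3, p5=4, p6=0, p7=2) → (p0=4, p1=4, p2=1, p3=6, p4=3, p5=4, p6=0, p7=2)
step 2: fire t0:  (p0=4, p1=4, p2=1, p3=6, p4=3, p5=4, p6=0, p7=2) → (p0=3, p1=4, p2=1, p3=6, p4=4, p5=4, p6=0, p7=3)
step 3: fire t0:  (p0=3, p1=4, p2=1, p3=6, p4=4, p5=4, p6=0, p7=3) → (p0=2, p1=4, p2=1, p3=6, p4=5, p5=4, p6=0, p7=4)
step 4: fire t0:  (p0=2, p1=4, p2=1, p3=6, p4=5, p5=4, p6=0, p7=4) → (p0=1, p1=4, p2=1, p3=6, p4=6, p5=4, p6=0, p7=5)
step 5: fire t0:  (p0=1, p1=4, p2=1, p3=6, p4=6, p5=4, p6=0, p7=5) → (p0=0, p1=4, p2=1, p3=6, p4=7, p5=4, p6=0, p7=6)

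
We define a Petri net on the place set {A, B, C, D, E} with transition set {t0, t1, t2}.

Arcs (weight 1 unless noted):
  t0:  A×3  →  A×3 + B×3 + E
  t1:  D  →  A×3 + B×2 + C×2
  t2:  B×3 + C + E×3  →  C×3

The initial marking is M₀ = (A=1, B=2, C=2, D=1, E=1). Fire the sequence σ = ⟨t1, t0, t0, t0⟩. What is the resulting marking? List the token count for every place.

(A=4, B=13, C=4, D=0, E=4)

step 1: fire t1:  (A=1, B=2, C=2, D=1, E=1) → (A=4, B=4, C=4, D=0, E=1)
step 2: fire t0:  (A=4, B=4, C=4, D=0, E=1) → (A=4, B=7, C=4, D=0, E=2)
step 3: fire t0:  (A=4, B=7, C=4, D=0, E=2) → (A=4, B=10, C=4, D=0, E=3)
step 4: fire t0:  (A=4, B=10, C=4, D=0, E=3) → (A=4, B=13, C=4, D=0, E=4)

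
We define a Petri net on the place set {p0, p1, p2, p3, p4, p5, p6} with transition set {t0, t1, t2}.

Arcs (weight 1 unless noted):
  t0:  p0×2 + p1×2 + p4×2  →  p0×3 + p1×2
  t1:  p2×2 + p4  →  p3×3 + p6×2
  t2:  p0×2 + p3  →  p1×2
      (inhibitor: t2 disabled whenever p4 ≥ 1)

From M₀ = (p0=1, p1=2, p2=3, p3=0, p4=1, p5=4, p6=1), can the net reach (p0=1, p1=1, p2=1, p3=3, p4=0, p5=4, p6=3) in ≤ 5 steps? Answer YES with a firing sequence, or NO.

depth 0: 1 marking
depth 1: 2 markings reached so far
depth 2: 2 markings reached so far
(frontier empty at depth 2; search complete)
target is not among the 2 markings reachable within 5 steps

NO — not reachable within 5 firings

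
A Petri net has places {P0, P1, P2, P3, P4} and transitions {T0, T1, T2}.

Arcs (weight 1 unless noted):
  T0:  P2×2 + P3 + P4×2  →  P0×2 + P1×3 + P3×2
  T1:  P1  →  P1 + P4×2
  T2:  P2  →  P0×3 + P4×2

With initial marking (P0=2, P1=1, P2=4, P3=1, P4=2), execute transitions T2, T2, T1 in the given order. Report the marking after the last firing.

step 1: fire T2:  (P0=2, P1=1, P2=4, P3=1, P4=2) → (P0=5, P1=1, P2=3, P3=1, P4=4)
step 2: fire T2:  (P0=5, P1=1, P2=3, P3=1, P4=4) → (P0=8, P1=1, P2=2, P3=1, P4=6)
step 3: fire T1:  (P0=8, P1=1, P2=2, P3=1, P4=6) → (P0=8, P1=1, P2=2, P3=1, P4=8)

(P0=8, P1=1, P2=2, P3=1, P4=8)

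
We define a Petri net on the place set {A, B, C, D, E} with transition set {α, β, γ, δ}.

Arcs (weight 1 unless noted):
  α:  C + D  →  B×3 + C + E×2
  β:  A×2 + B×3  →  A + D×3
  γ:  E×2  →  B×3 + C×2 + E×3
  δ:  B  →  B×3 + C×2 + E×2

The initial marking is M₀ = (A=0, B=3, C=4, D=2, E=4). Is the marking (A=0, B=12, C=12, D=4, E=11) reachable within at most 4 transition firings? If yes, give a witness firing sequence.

depth 0: 1 marking
depth 1: 4 markings reached so far
depth 2: 10 markings reached so far
depth 3: 19 markings reached so far
depth 4: 31 markings reached so far
target is not among the 31 markings reachable within 4 steps

NO — not reachable within 4 firings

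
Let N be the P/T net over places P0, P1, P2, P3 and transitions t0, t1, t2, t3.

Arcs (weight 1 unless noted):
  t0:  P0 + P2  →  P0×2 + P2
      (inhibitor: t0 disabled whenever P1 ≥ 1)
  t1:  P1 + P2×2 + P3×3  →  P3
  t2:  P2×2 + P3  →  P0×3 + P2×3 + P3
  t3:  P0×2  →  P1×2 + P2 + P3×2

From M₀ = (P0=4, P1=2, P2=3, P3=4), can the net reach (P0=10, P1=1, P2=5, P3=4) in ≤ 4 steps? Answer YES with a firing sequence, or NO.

NO — not reachable within 4 firings

depth 0: 1 marking
depth 1: 4 markings reached so far
depth 2: 9 markings reached so far
depth 3: 16 markings reached so far
depth 4: 25 markings reached so far
target is not among the 25 markings reachable within 4 steps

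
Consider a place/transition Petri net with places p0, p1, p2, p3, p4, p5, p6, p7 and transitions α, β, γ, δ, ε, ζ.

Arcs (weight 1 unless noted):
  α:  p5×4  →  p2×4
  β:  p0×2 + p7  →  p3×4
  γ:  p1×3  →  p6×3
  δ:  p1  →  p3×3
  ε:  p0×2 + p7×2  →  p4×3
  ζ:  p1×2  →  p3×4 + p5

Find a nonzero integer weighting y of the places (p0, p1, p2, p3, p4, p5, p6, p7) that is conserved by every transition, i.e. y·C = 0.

Incidence matrix C (rows=places, cols=transitions):
        α    β    γ    δ    ε    ζ
   p0   0   -2    0    0   -2    0
   p1   0    0   -3   -1    0   -2
   p2   4    0    0    0    0    0
   p3   0    4    0    3    0    4
   p4   0    0    0    0    3    0
   p5  -4    0    0    0    0    1
   p6   0    0    3    0    0    0
   p7   0   -1    0    0   -2    0

Candidate y = [6, 9, 6, 3, 4, 6, 9, 0]; check y·C column-wise:
  col α: 6·0 + 9·0 + 6·4 + 3·0 + 4·0 + 6·-4 + 9·0 = 0
  col β: 6·-2 + 9·0 + 6·0 + 3·4 + 4·0 + 6·0 + 9·0 + 0·-1 = 0
  col γ: 6·0 + 9·-3 + 6·0 + 3·0 + 4·0 + 6·0 + 9·3 = 0
  col δ: 6·0 + 9·-1 + 6·0 + 3·3 + 4·0 + 6·0 + 9·0 = 0
  col ε: 6·-2 + 9·0 + 6·0 + 3·0 + 4·3 + 6·0 + 9·0 + 0·-2 = 0
  col ζ: 6·0 + 9·-2 + 6·0 + 3·4 + 4·0 + 6·1 + 9·0 = 0

y = (p0:6, p1:9, p2:6, p3:3, p4:4, p5:6, p6:9, p7:0)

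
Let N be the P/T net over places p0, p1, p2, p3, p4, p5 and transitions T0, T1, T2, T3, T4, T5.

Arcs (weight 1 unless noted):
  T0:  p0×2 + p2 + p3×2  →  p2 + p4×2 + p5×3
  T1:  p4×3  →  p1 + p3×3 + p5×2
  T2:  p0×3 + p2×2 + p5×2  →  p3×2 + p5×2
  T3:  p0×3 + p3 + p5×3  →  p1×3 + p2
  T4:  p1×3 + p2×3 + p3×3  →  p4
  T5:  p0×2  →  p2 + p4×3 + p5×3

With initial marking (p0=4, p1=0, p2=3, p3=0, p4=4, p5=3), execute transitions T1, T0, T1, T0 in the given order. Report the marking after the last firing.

(p0=0, p1=2, p2=3, p3=2, p4=2, p5=13)

step 1: fire T1:  (p0=4, p1=0, p2=3, p3=0, p4=4, p5=3) → (p0=4, p1=1, p2=3, p3=3, p4=1, p5=5)
step 2: fire T0:  (p0=4, p1=1, p2=3, p3=3, p4=1, p5=5) → (p0=2, p1=1, p2=3, p3=1, p4=3, p5=8)
step 3: fire T1:  (p0=2, p1=1, p2=3, p3=1, p4=3, p5=8) → (p0=2, p1=2, p2=3, p3=4, p4=0, p5=10)
step 4: fire T0:  (p0=2, p1=2, p2=3, p3=4, p4=0, p5=10) → (p0=0, p1=2, p2=3, p3=2, p4=2, p5=13)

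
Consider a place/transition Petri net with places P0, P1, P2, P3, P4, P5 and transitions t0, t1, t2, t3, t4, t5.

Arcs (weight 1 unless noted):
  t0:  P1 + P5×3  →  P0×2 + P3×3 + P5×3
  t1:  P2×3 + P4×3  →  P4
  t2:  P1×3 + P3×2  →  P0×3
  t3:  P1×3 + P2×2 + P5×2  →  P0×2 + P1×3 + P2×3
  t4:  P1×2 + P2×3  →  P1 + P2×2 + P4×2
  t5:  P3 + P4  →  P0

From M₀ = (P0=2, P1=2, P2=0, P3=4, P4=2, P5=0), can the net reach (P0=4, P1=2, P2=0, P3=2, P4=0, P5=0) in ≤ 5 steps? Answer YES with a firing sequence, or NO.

step 1: fire t5:  (P0=2, P1=2, P2=0, P3=4, P4=2, P5=0) → (P0=3, P1=2, P2=0, P3=3, P4=1, P5=0)
step 2: fire t5:  (P0=3, P1=2, P2=0, P3=3, P4=1, P5=0) → (P0=4, P1=2, P2=0, P3=2, P4=0, P5=0)

YES — reachable via ⟨t5, t5⟩ (2 firings)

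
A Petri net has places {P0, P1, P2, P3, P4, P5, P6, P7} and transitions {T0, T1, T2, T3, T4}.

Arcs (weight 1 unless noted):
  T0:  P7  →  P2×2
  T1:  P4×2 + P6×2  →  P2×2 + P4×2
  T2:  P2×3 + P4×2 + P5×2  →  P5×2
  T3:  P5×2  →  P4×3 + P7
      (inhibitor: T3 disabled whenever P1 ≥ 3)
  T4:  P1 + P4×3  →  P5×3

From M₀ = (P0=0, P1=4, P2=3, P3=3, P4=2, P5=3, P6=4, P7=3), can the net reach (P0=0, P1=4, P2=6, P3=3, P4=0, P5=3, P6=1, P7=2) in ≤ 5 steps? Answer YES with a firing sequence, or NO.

NO — not reachable within 5 firings

depth 0: 1 marking
depth 1: 4 markings reached so far
depth 2: 9 markings reached so far
depth 3: 15 markings reached so far
depth 4: 20 markings reached so far
depth 5: 23 markings reached so far
target is not among the 23 markings reachable within 5 steps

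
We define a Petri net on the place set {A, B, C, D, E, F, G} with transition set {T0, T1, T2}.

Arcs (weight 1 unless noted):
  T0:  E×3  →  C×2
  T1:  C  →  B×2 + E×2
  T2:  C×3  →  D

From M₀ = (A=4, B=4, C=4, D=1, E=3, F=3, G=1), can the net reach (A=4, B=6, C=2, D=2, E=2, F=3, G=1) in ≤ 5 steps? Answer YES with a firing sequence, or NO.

YES — reachable via ⟨T0, T1, T2⟩ (3 firings)

step 1: fire T0:  (A=4, B=4, C=4, D=1, E=3, F=3, G=1) → (A=4, B=4, C=6, D=1, E=0, F=3, G=1)
step 2: fire T1:  (A=4, B=4, C=6, D=1, E=0, F=3, G=1) → (A=4, B=6, C=5, D=1, E=2, F=3, G=1)
step 3: fire T2:  (A=4, B=6, C=5, D=1, E=2, F=3, G=1) → (A=4, B=6, C=2, D=2, E=2, F=3, G=1)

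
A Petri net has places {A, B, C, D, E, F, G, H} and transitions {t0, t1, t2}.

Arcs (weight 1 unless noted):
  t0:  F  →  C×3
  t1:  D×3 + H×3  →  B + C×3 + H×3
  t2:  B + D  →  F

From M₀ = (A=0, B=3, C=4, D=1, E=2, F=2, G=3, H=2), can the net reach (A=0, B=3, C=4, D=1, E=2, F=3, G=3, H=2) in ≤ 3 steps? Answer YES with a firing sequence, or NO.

NO — not reachable within 3 firings

depth 0: 1 marking
depth 1: 3 markings reached so far
depth 2: 5 markings reached so far
depth 3: 6 markings reached so far
target is not among the 6 markings reachable within 3 steps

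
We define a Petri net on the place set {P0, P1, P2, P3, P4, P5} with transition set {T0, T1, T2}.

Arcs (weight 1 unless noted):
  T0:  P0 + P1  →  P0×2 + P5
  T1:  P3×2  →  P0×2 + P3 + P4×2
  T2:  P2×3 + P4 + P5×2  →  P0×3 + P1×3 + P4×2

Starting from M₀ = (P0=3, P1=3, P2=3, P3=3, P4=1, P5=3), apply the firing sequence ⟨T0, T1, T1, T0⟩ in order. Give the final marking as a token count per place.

(P0=9, P1=1, P2=3, P3=1, P4=5, P5=5)

step 1: fire T0:  (P0=3, P1=3, P2=3, P3=3, P4=1, P5=3) → (P0=4, P1=2, P2=3, P3=3, P4=1, P5=4)
step 2: fire T1:  (P0=4, P1=2, P2=3, P3=3, P4=1, P5=4) → (P0=6, P1=2, P2=3, P3=2, P4=3, P5=4)
step 3: fire T1:  (P0=6, P1=2, P2=3, P3=2, P4=3, P5=4) → (P0=8, P1=2, P2=3, P3=1, P4=5, P5=4)
step 4: fire T0:  (P0=8, P1=2, P2=3, P3=1, P4=5, P5=4) → (P0=9, P1=1, P2=3, P3=1, P4=5, P5=5)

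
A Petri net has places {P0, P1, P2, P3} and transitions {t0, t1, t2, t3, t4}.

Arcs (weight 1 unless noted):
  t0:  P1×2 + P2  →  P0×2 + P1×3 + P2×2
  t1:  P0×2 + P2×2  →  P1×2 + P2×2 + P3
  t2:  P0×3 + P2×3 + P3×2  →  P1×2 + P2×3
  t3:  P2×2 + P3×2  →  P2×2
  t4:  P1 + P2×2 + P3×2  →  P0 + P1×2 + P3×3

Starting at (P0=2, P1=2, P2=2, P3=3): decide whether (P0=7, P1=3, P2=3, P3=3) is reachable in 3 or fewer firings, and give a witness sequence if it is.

NO — not reachable within 3 firings

depth 0: 1 marking
depth 1: 5 markings reached so far
depth 2: 12 markings reached so far
depth 3: 22 markings reached so far
target is not among the 22 markings reachable within 3 steps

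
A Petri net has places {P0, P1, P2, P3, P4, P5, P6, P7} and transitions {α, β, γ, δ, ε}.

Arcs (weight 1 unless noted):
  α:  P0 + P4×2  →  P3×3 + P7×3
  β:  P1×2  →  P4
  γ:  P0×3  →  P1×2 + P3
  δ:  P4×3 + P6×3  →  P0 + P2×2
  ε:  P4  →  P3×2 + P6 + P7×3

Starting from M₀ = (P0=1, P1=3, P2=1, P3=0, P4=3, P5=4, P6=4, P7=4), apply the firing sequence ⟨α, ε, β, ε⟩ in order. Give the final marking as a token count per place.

(P0=0, P1=1, P2=1, P3=7, P4=0, P5=4, P6=6, P7=13)

step 1: fire α:  (P0=1, P1=3, P2=1, P3=0, P4=3, P5=4, P6=4, P7=4) → (P0=0, P1=3, P2=1, P3=3, P4=1, P5=4, P6=4, P7=7)
step 2: fire ε:  (P0=0, P1=3, P2=1, P3=3, P4=1, P5=4, P6=4, P7=7) → (P0=0, P1=3, P2=1, P3=5, P4=0, P5=4, P6=5, P7=10)
step 3: fire β:  (P0=0, P1=3, P2=1, P3=5, P4=0, P5=4, P6=5, P7=10) → (P0=0, P1=1, P2=1, P3=5, P4=1, P5=4, P6=5, P7=10)
step 4: fire ε:  (P0=0, P1=1, P2=1, P3=5, P4=1, P5=4, P6=5, P7=10) → (P0=0, P1=1, P2=1, P3=7, P4=0, P5=4, P6=6, P7=13)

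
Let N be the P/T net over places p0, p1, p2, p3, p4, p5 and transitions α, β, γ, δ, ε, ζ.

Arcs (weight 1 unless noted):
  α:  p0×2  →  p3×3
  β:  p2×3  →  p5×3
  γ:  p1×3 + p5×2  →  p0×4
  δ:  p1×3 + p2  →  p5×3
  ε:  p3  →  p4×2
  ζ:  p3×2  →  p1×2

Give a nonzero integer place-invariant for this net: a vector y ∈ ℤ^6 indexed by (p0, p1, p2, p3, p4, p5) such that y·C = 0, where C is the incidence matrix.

y = (p0:3, p1:2, p2:3, p3:2, p4:1, p5:3)

Incidence matrix C (rows=places, cols=transitions):
        α    β    γ    δ    ε    ζ
   p0  -2    0    4    0    0    0
   p1   0    0   -3   -3    0    2
   p2   0   -3    0   -1    0    0
   p3   3    0    0    0   -1   -2
   p4   0    0    0    0    2    0
   p5   0    3   -2    3    0    0

Candidate y = [3, 2, 3, 2, 1, 3]; check y·C column-wise:
  col α: 3·-2 + 2·0 + 3·0 + 2·3 + 1·0 + 3·0 = 0
  col β: 3·0 + 2·0 + 3·-3 + 2·0 + 1·0 + 3·3 = 0
  col γ: 3·4 + 2·-3 + 3·0 + 2·0 + 1·0 + 3·-2 = 0
  col δ: 3·0 + 2·-3 + 3·-1 + 2·0 + 1·0 + 3·3 = 0
  col ε: 3·0 + 2·0 + 3·0 + 2·-1 + 1·2 + 3·0 = 0
  col ζ: 3·0 + 2·2 + 3·0 + 2·-2 + 1·0 + 3·0 = 0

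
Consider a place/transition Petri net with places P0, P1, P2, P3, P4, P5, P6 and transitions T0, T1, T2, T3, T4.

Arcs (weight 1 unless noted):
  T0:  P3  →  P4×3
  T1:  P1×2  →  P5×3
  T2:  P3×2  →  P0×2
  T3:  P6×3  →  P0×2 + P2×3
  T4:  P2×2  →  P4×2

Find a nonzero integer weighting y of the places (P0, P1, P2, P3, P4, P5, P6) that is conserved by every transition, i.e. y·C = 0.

y = (P0:0, P1:3, P2:0, P3:0, P4:0, P5:2, P6:0)

Incidence matrix C (rows=places, cols=transitions):
       T0   T1   T2   T3   T4
   P0   0    0    2    2    0
   P1   0   -2    0    0    0
   P2   0    0    0    3   -2
   P3  -1    0   -2    0    0
   P4   3    0    0    0    2
   P5   0    3    0    0    0
   P6   0    0    0   -3    0

Candidate y = [0, 3, 0, 0, 0, 2, 0]; check y·C column-wise:
  col T0: 3·0 + 0·-1 + 0·3 + 2·0 = 0
  col T1: 3·-2 + 2·3 = 0
  col T2: 0·2 + 3·0 + 0·-2 + 2·0 = 0
  col T3: 0·2 + 3·0 + 0·3 + 2·0 + 0·-3 = 0
  col T4: 3·0 + 0·-2 + 0·2 + 2·0 = 0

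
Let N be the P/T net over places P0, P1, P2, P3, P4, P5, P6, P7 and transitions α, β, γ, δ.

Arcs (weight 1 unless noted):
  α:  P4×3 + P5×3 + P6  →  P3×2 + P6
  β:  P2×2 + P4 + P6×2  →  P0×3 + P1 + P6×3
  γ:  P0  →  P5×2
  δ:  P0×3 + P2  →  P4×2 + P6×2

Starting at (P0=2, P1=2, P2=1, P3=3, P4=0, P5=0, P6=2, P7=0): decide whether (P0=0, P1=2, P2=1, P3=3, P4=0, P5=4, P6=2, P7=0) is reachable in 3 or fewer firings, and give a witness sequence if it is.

YES — reachable via ⟨γ, γ⟩ (2 firings)

step 1: fire γ:  (P0=2, P1=2, P2=1, P3=3, P4=0, P5=0, P6=2, P7=0) → (P0=1, P1=2, P2=1, P3=3, P4=0, P5=2, P6=2, P7=0)
step 2: fire γ:  (P0=1, P1=2, P2=1, P3=3, P4=0, P5=2, P6=2, P7=0) → (P0=0, P1=2, P2=1, P3=3, P4=0, P5=4, P6=2, P7=0)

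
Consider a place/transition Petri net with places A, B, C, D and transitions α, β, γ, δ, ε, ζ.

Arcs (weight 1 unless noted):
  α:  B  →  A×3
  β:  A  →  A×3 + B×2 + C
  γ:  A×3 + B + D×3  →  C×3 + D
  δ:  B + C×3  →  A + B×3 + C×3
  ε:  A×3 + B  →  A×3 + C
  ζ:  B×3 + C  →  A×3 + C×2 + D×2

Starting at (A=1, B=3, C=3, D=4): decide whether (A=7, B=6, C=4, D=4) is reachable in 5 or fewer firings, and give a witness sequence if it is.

step 1: fire α:  (A=1, B=3, C=3, D=4) → (A=4, B=2, C=3, D=4)
step 2: fire β:  (A=4, B=2, C=3, D=4) → (A=6, B=4, C=4, D=4)
step 3: fire δ:  (A=6, B=4, C=4, D=4) → (A=7, B=6, C=4, D=4)

YES — reachable via ⟨α, β, δ⟩ (3 firings)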